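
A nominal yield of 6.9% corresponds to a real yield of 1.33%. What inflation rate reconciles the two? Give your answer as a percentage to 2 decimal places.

From (1+r_nom) = (1+r_real)(1+π), we get 1+π = (1 + 6.9%)/(1 + 1.33%) = 1.069/1.0133 ≈ 1.05497.
So π ≈ 5.4969%.

5.50%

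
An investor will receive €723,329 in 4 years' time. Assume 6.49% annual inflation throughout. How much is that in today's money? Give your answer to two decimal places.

€562,471.56

Price-level factor over 4 years: (1 + 6.49%)^4 ≈ 1.2859832388.
Purchasing power today: €723,329 divided by that factor.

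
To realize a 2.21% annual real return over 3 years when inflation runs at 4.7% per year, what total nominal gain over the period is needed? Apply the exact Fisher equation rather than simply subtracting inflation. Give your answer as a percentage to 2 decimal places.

22.55%

Required annual nominal rate: (1+2.21%)(1+4.7%) − 1 = 7.01387%.
Cumulative over 3 years: (1 + 0.0701387)^3 − 1 ≈ 0.22552.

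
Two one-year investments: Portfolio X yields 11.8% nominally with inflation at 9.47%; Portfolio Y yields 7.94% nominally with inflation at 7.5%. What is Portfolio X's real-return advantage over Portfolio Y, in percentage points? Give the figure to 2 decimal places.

Portfolio X real return: 1.118/1.0947 − 1 = 2.128%.
Portfolio Y real return: 1.0794/1.075 − 1 = 0.409%.
Difference: 2.128 − 0.409 = 1.719 pp.

1.72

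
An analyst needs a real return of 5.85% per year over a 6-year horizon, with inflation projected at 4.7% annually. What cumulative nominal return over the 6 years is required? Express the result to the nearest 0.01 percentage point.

Required annual nominal rate: (1+5.85%)(1+4.7%) − 1 = 10.82495%.
Cumulative over 6 years: (1 + 0.1082495)^6 − 1 ≈ 0.85279.

85.28%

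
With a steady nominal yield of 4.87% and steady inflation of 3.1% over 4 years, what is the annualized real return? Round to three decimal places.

With constant rates the annual real return is the same each year: (1+4.87%)/(1+3.1%) − 1 = 0.01717.

1.717%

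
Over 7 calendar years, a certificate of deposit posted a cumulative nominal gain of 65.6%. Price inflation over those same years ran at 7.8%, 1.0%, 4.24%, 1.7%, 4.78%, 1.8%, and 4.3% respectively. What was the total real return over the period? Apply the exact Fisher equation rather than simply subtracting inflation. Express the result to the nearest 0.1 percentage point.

29.0%

Cumulative inflation factor: 1.078 × 1.010 × 1.0424 × 1.017 × 1.0478 × 1.018 × 1.043 ≈ 1.28412.
Nominal growth factor: 1.65600. Real growth factor = 1.65600 / 1.28412 ≈ 1.28960.
Total real return ≈ 28.9598%.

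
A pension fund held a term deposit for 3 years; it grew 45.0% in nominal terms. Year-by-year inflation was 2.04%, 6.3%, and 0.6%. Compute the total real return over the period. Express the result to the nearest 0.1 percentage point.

Cumulative inflation factor: 1.0204 × 1.063 × 1.006 ≈ 1.09119.
Nominal growth factor: 1.45000. Real growth factor = 1.45000 / 1.09119 ≈ 1.32882.
Total real return ≈ 32.8820%.

32.9%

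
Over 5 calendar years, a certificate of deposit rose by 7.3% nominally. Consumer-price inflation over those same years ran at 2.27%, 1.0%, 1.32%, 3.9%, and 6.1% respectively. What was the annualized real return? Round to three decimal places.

Cumulative inflation factor: 1.0227 × 1.010 × 1.0132 × 1.039 × 1.061 ≈ 1.15371.
Nominal growth factor: 1.07300. Real growth factor = 1.07300 / 1.15371 ≈ 0.93005.
Annualized: 0.93005^(1/5) − 1 ≈ -0.01440.

-1.440%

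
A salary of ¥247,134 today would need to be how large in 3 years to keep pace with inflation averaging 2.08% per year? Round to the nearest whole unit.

Cumulative price-level factor: (1+2.08%)^3 ≈ 1.0637069189.
The nominal amount required is ¥247,134 scaled up by that factor.

¥262,878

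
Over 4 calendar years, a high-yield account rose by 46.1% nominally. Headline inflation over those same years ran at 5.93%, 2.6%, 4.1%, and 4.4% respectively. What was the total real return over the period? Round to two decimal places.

Cumulative inflation factor: 1.0593 × 1.026 × 1.041 × 1.044 ≈ 1.18118.
Nominal growth factor: 1.46100. Real growth factor = 1.46100 / 1.18118 ≈ 1.23689.
Total real return ≈ 23.6894%.

23.69%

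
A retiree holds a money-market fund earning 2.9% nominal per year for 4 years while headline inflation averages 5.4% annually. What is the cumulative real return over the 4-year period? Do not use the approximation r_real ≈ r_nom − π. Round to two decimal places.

-9.16%

The annual real rate is (1+2.9%)/(1+5.4%) − 1 = -2.3719%.
Compounded over 4 years: (1 + -0.023719)^4 − 1 ≈ -0.09155.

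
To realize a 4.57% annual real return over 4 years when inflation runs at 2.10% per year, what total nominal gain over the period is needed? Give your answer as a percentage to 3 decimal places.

Required annual nominal rate: (1+4.57%)(1+2.10%) − 1 = 6.76597%.
Cumulative over 4 years: (1 + 0.0676597)^4 − 1 ≈ 0.29937.

29.937%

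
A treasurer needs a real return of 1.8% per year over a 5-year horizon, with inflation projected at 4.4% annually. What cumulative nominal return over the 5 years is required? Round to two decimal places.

35.59%

Required annual nominal rate: (1+1.8%)(1+4.4%) − 1 = 6.2792%.
Cumulative over 5 years: (1 + 0.062792)^5 − 1 ≈ 0.35594.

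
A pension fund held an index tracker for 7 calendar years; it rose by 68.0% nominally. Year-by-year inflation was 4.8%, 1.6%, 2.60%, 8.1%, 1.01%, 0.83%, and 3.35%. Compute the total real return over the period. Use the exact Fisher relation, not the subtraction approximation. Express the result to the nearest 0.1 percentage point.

35.2%

Cumulative inflation factor: 1.048 × 1.016 × 1.0260 × 1.081 × 1.0101 × 1.0083 × 1.0335 ≈ 1.24306.
Nominal growth factor: 1.68000. Real growth factor = 1.68000 / 1.24306 ≈ 1.35150.
Total real return ≈ 35.1502%.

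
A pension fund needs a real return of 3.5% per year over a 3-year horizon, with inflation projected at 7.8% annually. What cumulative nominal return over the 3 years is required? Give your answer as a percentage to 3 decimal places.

38.892%

Required annual nominal rate: (1+3.5%)(1+7.8%) − 1 = 11.573%.
Cumulative over 3 years: (1 + 0.11573)^3 − 1 ≈ 0.38892.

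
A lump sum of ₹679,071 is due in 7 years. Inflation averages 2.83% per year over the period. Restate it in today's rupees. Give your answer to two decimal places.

₹558,568.36

Price-level factor over 7 years: (1 + 2.83%)^7 ≈ 1.2157348062.
Purchasing power today: ₹679,071 divided by that factor.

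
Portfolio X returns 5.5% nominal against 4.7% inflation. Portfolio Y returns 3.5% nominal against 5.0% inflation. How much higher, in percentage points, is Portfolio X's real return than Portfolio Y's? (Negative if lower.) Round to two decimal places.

2.19

Portfolio X real return: 1.055/1.047 − 1 = 0.764%.
Portfolio Y real return: 1.035/1.050 − 1 = -1.429%.
Difference: 0.764 − (-1.429) = 2.193 pp.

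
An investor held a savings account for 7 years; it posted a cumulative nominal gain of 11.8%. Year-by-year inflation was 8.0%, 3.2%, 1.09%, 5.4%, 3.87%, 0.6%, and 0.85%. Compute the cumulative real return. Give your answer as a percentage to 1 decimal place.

Cumulative inflation factor: 1.080 × 1.032 × 1.0109 × 1.054 × 1.0387 × 1.006 × 1.0085 ≈ 1.25146.
Nominal growth factor: 1.11800. Real growth factor = 1.11800 / 1.25146 ≈ 0.89336.
Total real return ≈ -10.6642%.

-10.7%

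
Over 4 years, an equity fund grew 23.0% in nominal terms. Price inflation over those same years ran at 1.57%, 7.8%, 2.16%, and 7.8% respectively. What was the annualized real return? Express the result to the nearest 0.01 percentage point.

0.50%

Cumulative inflation factor: 1.0157 × 1.078 × 1.0216 × 1.078 ≈ 1.20582.
Nominal growth factor: 1.23000. Real growth factor = 1.23000 / 1.20582 ≈ 1.02005.
Annualized: 1.02005^(1/4) − 1 ≈ 0.00498.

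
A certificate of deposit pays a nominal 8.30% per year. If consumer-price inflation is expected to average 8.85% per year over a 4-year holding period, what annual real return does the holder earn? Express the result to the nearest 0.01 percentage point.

-0.51%

With constant rates the annual real return is the same each year: (1+8.30%)/(1+8.85%) − 1 = -0.00505.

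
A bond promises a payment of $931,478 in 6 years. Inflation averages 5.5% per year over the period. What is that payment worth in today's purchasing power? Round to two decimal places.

Price-level factor over 6 years: (1 + 5.5%)^6 ≈ 1.3788428068.
Purchasing power today: $931,478 divided by that factor.

$675,550.54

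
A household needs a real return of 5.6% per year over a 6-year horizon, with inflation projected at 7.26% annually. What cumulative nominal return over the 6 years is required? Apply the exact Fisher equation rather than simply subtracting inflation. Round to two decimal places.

Required annual nominal rate: (1+5.6%)(1+7.26%) − 1 = 13.26656%.
Cumulative over 6 years: (1 + 0.1326656)^6 − 1 ≈ 1.11159.

111.16%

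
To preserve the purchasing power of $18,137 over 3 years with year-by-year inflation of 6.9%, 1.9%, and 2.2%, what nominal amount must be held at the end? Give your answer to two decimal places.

$20,191.48

Cumulative price-level factor: 1.069 × 1.019 × 1.022 = 1.113275842.
The nominal amount required is $18,137 scaled up by that factor.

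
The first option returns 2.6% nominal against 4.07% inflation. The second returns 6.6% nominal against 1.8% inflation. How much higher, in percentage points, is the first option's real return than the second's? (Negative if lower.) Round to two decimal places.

-6.13

The first option real return: 1.026/1.0407 − 1 = -1.413%.
The second real return: 1.066/1.018 − 1 = 4.715%.
Difference: -1.413 − 4.715 = -6.128 pp.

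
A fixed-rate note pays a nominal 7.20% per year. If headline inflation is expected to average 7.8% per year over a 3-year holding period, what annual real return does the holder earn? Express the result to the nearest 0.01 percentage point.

-0.56%

With constant rates the annual real return is the same each year: (1+7.20%)/(1+7.8%) − 1 = -0.00557.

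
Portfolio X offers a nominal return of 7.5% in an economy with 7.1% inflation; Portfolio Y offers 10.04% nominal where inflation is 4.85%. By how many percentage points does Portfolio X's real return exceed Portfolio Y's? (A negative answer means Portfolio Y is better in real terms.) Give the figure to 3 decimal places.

-4.576

Portfolio X real return: 1.075/1.071 − 1 = 0.3735%.
Portfolio Y real return: 1.1004/1.0485 − 1 = 4.9499%.
Difference: 0.3735 − 4.9499 = -4.5764 pp.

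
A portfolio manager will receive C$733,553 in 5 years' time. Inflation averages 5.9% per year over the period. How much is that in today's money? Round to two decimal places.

C$550,746.44

Price-level factor over 5 years: (1 + 5.9%)^5 ≈ 1.3319250917.
Purchasing power today: C$733,553 divided by that factor.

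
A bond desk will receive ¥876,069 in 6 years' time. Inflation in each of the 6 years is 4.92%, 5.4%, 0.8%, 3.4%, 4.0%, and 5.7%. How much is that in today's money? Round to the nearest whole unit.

¥691,433

Price-level factor over 6 years: 1.0492 × 1.054 × 1.008 × 1.034 × 1.040 × 1.057 ≈ 1.2670340619.
Purchasing power today: ¥876,069 divided by that factor.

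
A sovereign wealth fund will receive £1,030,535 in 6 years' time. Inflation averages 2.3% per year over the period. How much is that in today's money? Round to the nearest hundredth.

Price-level factor over 6 years: (1 + 2.3%)^6 ≈ 1.1461825764.
Purchasing power today: £1,030,535 divided by that factor.

£899,101.96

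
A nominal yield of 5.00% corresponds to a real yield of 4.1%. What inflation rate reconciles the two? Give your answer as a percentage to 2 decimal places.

From (1+r_nom) = (1+r_real)(1+π), we get 1+π = (1 + 5.00%)/(1 + 4.1%) = 1.0500/1.041 ≈ 1.00865.
So π ≈ 0.8646%.

0.86%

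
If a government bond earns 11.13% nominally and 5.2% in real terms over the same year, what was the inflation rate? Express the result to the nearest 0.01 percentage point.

From (1+r_nom) = (1+r_real)(1+π), we get 1+π = (1 + 11.13%)/(1 + 5.2%) = 1.1113/1.052 ≈ 1.05637.
So π ≈ 5.6369%.

5.64%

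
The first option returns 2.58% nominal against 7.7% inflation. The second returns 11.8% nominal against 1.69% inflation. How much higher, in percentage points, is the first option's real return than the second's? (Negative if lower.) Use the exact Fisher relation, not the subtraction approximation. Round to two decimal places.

-14.70

The first option real return: 1.0258/1.077 − 1 = -4.754%.
The second real return: 1.118/1.0169 − 1 = 9.942%.
Difference: -4.754 − 9.942 = -14.696 pp.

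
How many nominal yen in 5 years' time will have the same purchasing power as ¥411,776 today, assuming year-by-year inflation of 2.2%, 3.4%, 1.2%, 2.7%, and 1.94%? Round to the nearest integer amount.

¥461,029

Cumulative price-level factor: 1.022 × 1.034 × 1.012 × 1.027 × 1.0194 ≈ 1.1196106474.
Multiplying ¥411,776 by the price-level factor gives the future nominal sum.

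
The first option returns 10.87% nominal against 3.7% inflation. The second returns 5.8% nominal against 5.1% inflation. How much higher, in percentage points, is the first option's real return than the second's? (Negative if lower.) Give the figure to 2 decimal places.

6.25

The first option real return: 1.1087/1.037 − 1 = 6.914%.
The second real return: 1.058/1.051 − 1 = 0.666%.
Difference: 6.914 − 0.666 = 6.248 pp.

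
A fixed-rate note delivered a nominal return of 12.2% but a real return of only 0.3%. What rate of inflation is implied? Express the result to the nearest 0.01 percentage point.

From (1+r_nom) = (1+r_real)(1+π), we get 1+π = (1 + 12.2%)/(1 + 0.3%) = 1.122/1.003 ≈ 1.11864.
So π ≈ 11.8644%.

11.86%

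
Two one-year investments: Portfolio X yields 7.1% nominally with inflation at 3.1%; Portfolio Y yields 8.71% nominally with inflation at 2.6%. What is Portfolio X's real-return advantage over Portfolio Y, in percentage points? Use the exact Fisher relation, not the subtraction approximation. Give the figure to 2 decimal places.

Portfolio X real return: 1.071/1.031 − 1 = 3.880%.
Portfolio Y real return: 1.0871/1.026 − 1 = 5.955%.
Difference: 3.880 − 5.955 = -2.075 pp.

-2.08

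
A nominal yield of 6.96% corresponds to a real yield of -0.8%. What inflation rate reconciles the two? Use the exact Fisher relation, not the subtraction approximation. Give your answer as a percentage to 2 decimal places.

7.82%

From (1+r_nom) = (1+r_real)(1+π), we get 1+π = (1 + 6.96%)/(1 − 0.8%) = 1.0696/0.992 ≈ 1.07823.
So π ≈ 7.8226%.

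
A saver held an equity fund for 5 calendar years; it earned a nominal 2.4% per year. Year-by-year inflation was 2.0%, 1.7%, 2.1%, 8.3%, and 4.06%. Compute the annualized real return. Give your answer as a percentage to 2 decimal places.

-1.16%

Cumulative inflation factor: 1.020 × 1.017 × 1.021 × 1.083 × 1.0406 ≈ 1.19360.
Nominal growth factor: 1.12590. Real growth factor = 1.12590 / 1.19360 ≈ 0.94328.
Annualized: 0.94328^(1/5) − 1 ≈ -0.01161.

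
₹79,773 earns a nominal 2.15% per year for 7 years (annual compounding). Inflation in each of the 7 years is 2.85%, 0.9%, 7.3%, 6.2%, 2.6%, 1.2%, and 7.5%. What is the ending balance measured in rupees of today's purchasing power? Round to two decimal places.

₹70,140.44

Nominal value at maturity: ₹79,773 × (1 + 2.15%)^7 ≈ ₹92,581.57.
Price-level factor over 7 years: 1.0285 × 1.009 × 1.073 × 1.062 × 1.026 × 1.012 × 1.075 ≈ 1.3199456178.
Dividing the nominal maturity value by the price-level factor gives the value in today's money.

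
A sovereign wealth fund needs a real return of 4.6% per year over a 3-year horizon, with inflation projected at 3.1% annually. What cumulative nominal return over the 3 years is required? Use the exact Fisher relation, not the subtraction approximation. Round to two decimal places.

25.42%

Required annual nominal rate: (1+4.6%)(1+3.1%) − 1 = 7.8426%.
Cumulative over 3 years: (1 + 0.078426)^3 − 1 ≈ 0.25421.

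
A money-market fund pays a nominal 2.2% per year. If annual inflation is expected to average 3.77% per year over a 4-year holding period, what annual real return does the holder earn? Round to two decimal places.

With constant rates the annual real return is the same each year: (1+2.2%)/(1+3.77%) − 1 = -0.01513.

-1.51%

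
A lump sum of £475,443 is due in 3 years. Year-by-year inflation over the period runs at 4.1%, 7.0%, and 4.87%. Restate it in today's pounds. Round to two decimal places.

Price-level factor over 3 years: 1.041 × 1.070 × 1.0487 = 1.168115469.
Purchasing power today: £475,443 divided by that factor.

£407,017.13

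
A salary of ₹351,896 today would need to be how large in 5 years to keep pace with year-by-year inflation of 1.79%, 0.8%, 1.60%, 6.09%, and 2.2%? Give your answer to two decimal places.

₹397,739.78

Cumulative price-level factor: 1.0179 × 1.008 × 1.0160 × 1.0609 × 1.022 ≈ 1.1302765039.
Multiplying ₹351,896 by the price-level factor gives the future nominal sum.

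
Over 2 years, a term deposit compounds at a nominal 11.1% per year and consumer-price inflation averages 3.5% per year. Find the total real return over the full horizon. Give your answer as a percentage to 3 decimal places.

15.225%

The annual real rate is (1+11.1%)/(1+3.5%) − 1 = 7.3430%.
Compounded over 2 years: (1 + 0.073430)^2 − 1 ≈ 0.15225.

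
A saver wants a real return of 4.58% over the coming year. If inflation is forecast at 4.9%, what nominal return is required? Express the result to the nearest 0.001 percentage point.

9.704%

By the Fisher equation, 1 + r_nom = (1 + 4.58%)(1 + 4.9%) = 1.0458 × 1.049 = 1.0970442.
So r_nom = 9.70442%.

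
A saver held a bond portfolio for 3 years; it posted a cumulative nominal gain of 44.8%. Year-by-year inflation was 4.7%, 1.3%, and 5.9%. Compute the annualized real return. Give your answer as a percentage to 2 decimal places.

Cumulative inflation factor: 1.047 × 1.013 × 1.059 ≈ 1.12319.
Nominal growth factor: 1.44800. Real growth factor = 1.44800 / 1.12319 ≈ 1.28919.
Annualized: 1.28919^(1/3) − 1 ≈ 0.08836.

8.84%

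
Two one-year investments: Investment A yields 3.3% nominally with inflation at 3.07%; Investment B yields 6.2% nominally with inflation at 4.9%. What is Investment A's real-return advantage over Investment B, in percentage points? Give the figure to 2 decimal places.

Investment A real return: 1.033/1.0307 − 1 = 0.223%.
Investment B real return: 1.062/1.049 − 1 = 1.239%.
Difference: 0.223 − 1.239 = -1.016 pp.

-1.02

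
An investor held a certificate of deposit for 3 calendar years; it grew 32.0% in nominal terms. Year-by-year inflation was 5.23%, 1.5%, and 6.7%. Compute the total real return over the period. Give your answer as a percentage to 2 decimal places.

15.83%

Cumulative inflation factor: 1.0523 × 1.015 × 1.067 ≈ 1.13965.
Nominal growth factor: 1.32000. Real growth factor = 1.32000 / 1.13965 ≈ 1.15825.
Total real return ≈ 15.8254%.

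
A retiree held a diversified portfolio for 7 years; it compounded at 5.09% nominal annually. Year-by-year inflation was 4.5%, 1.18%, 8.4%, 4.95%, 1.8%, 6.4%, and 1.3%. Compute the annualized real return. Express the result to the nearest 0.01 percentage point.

Cumulative inflation factor: 1.045 × 1.0118 × 1.084 × 1.0495 × 1.018 × 1.064 × 1.013 ≈ 1.31984.
Nominal growth factor: 1.41556. Real growth factor = 1.41556 / 1.31984 ≈ 1.07253.
Annualized: 1.07253^(1/7) − 1 ≈ 0.01005.

1.01%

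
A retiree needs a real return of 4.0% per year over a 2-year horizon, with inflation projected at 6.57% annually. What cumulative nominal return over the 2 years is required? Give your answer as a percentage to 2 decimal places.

Required annual nominal rate: (1+4.0%)(1+6.57%) − 1 = 10.8328%.
Cumulative over 2 years: (1 + 0.108328)^2 − 1 ≈ 0.22839.

22.84%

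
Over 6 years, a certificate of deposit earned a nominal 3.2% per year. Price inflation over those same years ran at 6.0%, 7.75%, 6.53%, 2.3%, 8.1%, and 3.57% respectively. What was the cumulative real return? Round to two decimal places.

Cumulative inflation factor: 1.060 × 1.0775 × 1.0653 × 1.023 × 1.081 × 1.0357 ≈ 1.39358.
Nominal growth factor: 1.20803. Real growth factor = 1.20803 / 1.39358 ≈ 0.86686.
Total real return ≈ -13.3142%.

-13.31%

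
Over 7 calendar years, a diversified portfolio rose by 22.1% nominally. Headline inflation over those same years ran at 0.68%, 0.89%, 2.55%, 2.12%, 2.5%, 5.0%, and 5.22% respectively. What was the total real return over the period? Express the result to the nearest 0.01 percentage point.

1.36%

Cumulative inflation factor: 1.0068 × 1.0089 × 1.0255 × 1.0212 × 1.025 × 1.050 × 1.0522 ≈ 1.20462.
Nominal growth factor: 1.22100. Real growth factor = 1.22100 / 1.20462 ≈ 1.01360.
Total real return ≈ 1.3600%.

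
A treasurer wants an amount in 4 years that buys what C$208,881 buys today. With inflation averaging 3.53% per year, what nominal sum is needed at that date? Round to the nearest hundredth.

Cumulative price-level factor: (1+3.53%)^4 ≈ 1.1488540406.
The nominal amount required is C$208,881 scaled up by that factor.

C$239,973.78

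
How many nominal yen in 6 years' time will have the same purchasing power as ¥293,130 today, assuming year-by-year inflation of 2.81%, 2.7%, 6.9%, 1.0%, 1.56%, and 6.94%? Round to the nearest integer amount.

Cumulative price-level factor: 1.0281 × 1.027 × 1.069 × 1.010 × 1.0156 × 1.0694 ≈ 1.2381342963.
The nominal amount required is ¥293,130 scaled up by that factor.

¥362,934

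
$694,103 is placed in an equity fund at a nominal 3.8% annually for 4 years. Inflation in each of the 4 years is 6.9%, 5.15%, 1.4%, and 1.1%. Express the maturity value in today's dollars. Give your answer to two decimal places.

$699,257.68

Nominal value at maturity: $694,103 × (1 + 3.8%)^4 ≈ $805,774.16.
Price-level factor over 4 years: 1.069 × 1.0515 × 1.014 × 1.011 ≈ 1.1523279417.
The maturity value deflated by that factor is the answer in today's purchasing power.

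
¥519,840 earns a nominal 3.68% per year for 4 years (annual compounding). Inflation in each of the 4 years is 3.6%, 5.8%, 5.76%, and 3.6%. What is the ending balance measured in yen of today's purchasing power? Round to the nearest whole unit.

¥500,176

Nominal value at maturity: ¥519,840 × (1 + 3.68%)^4 ≈ ¥600,689.
Price-level factor over 4 years: 1.036 × 1.058 × 1.0576 × 1.036 ≈ 1.2009546849.
The maturity value deflated by that factor is the answer in today's purchasing power.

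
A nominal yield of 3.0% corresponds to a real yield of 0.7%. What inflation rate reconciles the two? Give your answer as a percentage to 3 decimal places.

2.284%

From (1+r_nom) = (1+r_real)(1+π), we get 1+π = (1 + 3.0%)/(1 + 0.7%) = 1.030/1.007 ≈ 1.02284.
So π ≈ 2.2840%.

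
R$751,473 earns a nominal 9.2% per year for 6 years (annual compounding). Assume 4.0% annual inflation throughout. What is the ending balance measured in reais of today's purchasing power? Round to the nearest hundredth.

R$1,007,045.69

Nominal value at maturity: R$751,473 × (1 + 9.2%)^6 ≈ R$1,274,234.07.
Price-level factor over 6 years: (1 + 4.0%)^6 ≈ 1.2653190185.
The maturity value deflated by that factor is the answer in today's purchasing power.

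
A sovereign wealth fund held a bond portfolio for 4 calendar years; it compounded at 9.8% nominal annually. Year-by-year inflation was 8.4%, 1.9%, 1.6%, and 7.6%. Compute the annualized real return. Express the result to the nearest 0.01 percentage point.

4.74%

Cumulative inflation factor: 1.084 × 1.019 × 1.016 × 1.076 ≈ 1.20756.
Nominal growth factor: 1.45348. Real growth factor = 1.45348 / 1.20756 ≈ 1.20365.
Annualized: 1.20365^(1/4) − 1 ≈ 0.04743.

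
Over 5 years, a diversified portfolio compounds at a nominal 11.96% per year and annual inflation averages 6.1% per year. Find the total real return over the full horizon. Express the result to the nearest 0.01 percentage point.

The annual real rate is (1+11.96%)/(1+6.1%) − 1 = 5.5231%.
Compounded over 5 years: (1 + 0.055231)^5 − 1 ≈ 0.30839.

30.84%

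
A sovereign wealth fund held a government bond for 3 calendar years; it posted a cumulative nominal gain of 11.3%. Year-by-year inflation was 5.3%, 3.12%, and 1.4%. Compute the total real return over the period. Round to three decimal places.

Cumulative inflation factor: 1.053 × 1.0312 × 1.014 ≈ 1.10106.
Nominal growth factor: 1.11300. Real growth factor = 1.11300 / 1.10106 ≈ 1.01085.
Total real return ≈ 1.0848%.

1.085%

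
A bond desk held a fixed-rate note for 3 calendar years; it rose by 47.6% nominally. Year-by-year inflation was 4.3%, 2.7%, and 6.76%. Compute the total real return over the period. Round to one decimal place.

29.1%

Cumulative inflation factor: 1.043 × 1.027 × 1.0676 ≈ 1.14357.
Nominal growth factor: 1.47600. Real growth factor = 1.47600 / 1.14357 ≈ 1.29069.
Total real return ≈ 29.0693%.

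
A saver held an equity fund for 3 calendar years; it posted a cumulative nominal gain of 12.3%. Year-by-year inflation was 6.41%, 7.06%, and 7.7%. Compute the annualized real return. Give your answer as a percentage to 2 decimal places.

Cumulative inflation factor: 1.0641 × 1.0706 × 1.077 ≈ 1.22695.
Nominal growth factor: 1.12300. Real growth factor = 1.12300 / 1.22695 ≈ 0.91528.
Annualized: 0.91528^(1/3) − 1 ≈ -0.02908.

-2.91%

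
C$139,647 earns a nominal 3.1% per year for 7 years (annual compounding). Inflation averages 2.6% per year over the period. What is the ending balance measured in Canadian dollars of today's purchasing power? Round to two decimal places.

Nominal value at maturity: C$139,647 × (1 + 3.1%)^7 ≈ C$172,918.82.
Price-level factor over 7 years: (1 + 2.6%)^7 ≈ 1.1968274058.
The maturity value deflated by that factor is the answer in today's purchasing power.

C$144,481.00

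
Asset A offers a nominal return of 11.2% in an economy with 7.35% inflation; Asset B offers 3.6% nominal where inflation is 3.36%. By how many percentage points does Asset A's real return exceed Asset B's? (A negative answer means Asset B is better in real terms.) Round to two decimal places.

3.35

Asset A real return: 1.112/1.0735 − 1 = 3.586%.
Asset B real return: 1.036/1.0336 − 1 = 0.232%.
Difference: 3.586 − 0.232 = 3.354 pp.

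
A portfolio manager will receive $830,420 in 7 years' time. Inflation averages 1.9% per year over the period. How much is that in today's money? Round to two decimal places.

$727,911.39

Price-level factor over 7 years: (1 + 1.9%)^7 ≈ 1.1408256786.
Purchasing power today: $830,420 divided by that factor.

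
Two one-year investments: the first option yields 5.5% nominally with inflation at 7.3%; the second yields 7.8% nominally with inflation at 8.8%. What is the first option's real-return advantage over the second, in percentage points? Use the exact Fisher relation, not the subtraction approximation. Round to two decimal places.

-0.76

The first option real return: 1.055/1.073 − 1 = -1.678%.
The second real return: 1.078/1.088 − 1 = -0.919%.
Difference: -1.678 − (-0.919) = -0.759 pp.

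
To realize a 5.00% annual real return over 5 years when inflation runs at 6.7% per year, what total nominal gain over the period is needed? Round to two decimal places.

Required annual nominal rate: (1+5.00%)(1+6.7%) − 1 = 12.035%.
Cumulative over 5 years: (1 + 0.12035)^5 − 1 ≈ 0.76510.

76.51%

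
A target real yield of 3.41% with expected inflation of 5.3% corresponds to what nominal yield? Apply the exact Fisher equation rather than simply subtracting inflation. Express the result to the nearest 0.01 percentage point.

8.89%

By the Fisher equation, 1 + r_nom = (1 + 3.41%)(1 + 5.3%) = 1.0341 × 1.053 = 1.0889073.
So r_nom = 8.89073%.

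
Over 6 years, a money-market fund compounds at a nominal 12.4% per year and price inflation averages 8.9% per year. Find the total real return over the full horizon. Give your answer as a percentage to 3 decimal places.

The annual real rate is (1+12.4%)/(1+8.9%) − 1 = 3.2140%.
Compounded over 6 years: (1 + 0.032140)^6 − 1 ≈ 0.20901.

20.901%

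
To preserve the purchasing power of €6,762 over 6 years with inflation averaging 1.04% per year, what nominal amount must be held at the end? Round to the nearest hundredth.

€7,195.07

Cumulative price-level factor: (1+1.04%)^6 ≈ 1.0640450735.
The nominal amount required is €6,762 scaled up by that factor.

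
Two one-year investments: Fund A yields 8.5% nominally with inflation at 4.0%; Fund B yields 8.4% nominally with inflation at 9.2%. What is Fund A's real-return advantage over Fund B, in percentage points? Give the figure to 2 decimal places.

5.06

Fund A real return: 1.085/1.040 − 1 = 4.327%.
Fund B real return: 1.084/1.092 − 1 = -0.733%.
Difference: 4.327 − (-0.733) = 5.060 pp.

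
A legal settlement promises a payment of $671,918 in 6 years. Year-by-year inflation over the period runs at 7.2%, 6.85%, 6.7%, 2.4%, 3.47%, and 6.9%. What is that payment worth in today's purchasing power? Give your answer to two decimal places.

$485,389.56

Price-level factor over 6 years: 1.072 × 1.0685 × 1.067 × 1.024 × 1.0347 × 1.069 ≈ 1.3842860495.
Purchasing power today: $671,918 divided by that factor.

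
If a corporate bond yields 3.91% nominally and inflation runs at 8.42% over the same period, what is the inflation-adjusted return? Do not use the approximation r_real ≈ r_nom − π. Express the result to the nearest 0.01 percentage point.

Real return via the Fisher equation: (1 + 3.91%)/(1 + 8.42%) − 1 = 1.0391/1.0842 − 1 ≈ -0.04160.

-4.16%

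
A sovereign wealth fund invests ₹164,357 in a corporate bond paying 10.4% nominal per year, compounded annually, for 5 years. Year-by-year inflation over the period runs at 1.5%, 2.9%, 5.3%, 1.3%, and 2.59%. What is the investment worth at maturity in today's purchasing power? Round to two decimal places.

₹235,835.57

Nominal value at maturity: ₹164,357 × (1 + 10.4%)^5 ≈ ₹269,546.42.
Price-level factor over 5 years: 1.015 × 1.029 × 1.053 × 1.013 × 1.0259 ≈ 1.1429421875.
Dividing the nominal maturity value by the price-level factor gives the value in today's money.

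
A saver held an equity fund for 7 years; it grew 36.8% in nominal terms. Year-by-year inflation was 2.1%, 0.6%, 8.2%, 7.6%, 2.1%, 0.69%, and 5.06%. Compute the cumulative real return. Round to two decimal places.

5.92%

Cumulative inflation factor: 1.021 × 1.006 × 1.082 × 1.076 × 1.021 × 1.0069 × 1.0506 ≈ 1.29155.
Nominal growth factor: 1.36800. Real growth factor = 1.36800 / 1.29155 ≈ 1.05919.
Total real return ≈ 5.9189%.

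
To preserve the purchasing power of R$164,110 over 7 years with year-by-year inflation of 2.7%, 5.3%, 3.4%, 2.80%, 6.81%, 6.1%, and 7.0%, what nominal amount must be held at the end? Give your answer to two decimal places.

R$228,748.68

Cumulative price-level factor: 1.027 × 1.053 × 1.034 × 1.0280 × 1.0681 × 1.061 × 1.070 ≈ 1.3938740886.
The nominal amount required is R$164,110 scaled up by that factor.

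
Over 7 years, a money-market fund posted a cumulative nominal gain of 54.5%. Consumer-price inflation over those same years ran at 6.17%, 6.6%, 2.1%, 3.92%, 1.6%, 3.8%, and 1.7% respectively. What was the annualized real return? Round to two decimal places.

Cumulative inflation factor: 1.0617 × 1.066 × 1.021 × 1.0392 × 1.016 × 1.038 × 1.017 ≈ 1.28794.
Nominal growth factor: 1.54500. Real growth factor = 1.54500 / 1.28794 ≈ 1.19959.
Annualized: 1.19959^(1/7) − 1 ≈ 0.02634.

2.63%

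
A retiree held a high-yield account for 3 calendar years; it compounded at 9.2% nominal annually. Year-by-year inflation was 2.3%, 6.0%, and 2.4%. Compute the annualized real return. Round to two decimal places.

Cumulative inflation factor: 1.023 × 1.060 × 1.024 ≈ 1.11041.
Nominal growth factor: 1.30217. Real growth factor = 1.30217 / 1.11041 ≈ 1.17270.
Annualized: 1.17270^(1/3) − 1 ≈ 0.05454.

5.45%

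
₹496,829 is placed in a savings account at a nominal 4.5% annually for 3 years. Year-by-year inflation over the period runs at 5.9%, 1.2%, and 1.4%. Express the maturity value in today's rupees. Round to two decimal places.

Nominal value at maturity: ₹496,829 × (1 + 4.5%)^3 ≈ ₹566,964.42.
Price-level factor over 3 years: 1.059 × 1.012 × 1.014 = 1.086711912.
Dividing the nominal maturity value by the price-level factor gives the value in today's money.

₹521,724.68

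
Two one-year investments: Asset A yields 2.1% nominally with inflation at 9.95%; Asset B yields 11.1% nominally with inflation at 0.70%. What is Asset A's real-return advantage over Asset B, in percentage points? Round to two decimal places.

-17.47

Asset A real return: 1.021/1.0995 − 1 = -7.140%.
Asset B real return: 1.111/1.0070 − 1 = 10.328%.
Difference: -7.140 − 10.328 = -17.468 pp.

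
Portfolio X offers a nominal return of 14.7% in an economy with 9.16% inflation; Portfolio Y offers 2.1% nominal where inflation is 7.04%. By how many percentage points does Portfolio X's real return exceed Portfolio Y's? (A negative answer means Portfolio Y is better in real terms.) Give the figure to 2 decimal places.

9.69

Portfolio X real return: 1.147/1.0916 − 1 = 5.075%.
Portfolio Y real return: 1.021/1.0704 − 1 = -4.615%.
Difference: 5.075 − (-4.615) = 9.690 pp.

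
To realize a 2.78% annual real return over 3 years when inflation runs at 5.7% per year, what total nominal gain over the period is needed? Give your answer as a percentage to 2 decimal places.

Required annual nominal rate: (1+2.78%)(1+5.7%) − 1 = 8.63846%.
Cumulative over 3 years: (1 + 0.0863846)^3 − 1 ≈ 0.28219.

28.22%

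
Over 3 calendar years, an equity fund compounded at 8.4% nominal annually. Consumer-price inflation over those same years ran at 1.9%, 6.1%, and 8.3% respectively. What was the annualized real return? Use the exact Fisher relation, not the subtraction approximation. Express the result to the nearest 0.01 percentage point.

2.85%

Cumulative inflation factor: 1.019 × 1.061 × 1.083 ≈ 1.17090.
Nominal growth factor: 1.27376. Real growth factor = 1.27376 / 1.17090 ≈ 1.08785.
Annualized: 1.08785^(1/3) − 1 ≈ 0.02847.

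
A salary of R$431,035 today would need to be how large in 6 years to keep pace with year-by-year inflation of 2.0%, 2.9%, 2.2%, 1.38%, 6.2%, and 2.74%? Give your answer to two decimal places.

R$511,440.77

Cumulative price-level factor: 1.020 × 1.029 × 1.022 × 1.0138 × 1.062 × 1.0274 ≈ 1.1865411580.
Multiplying R$431,035 by the price-level factor gives the future nominal sum.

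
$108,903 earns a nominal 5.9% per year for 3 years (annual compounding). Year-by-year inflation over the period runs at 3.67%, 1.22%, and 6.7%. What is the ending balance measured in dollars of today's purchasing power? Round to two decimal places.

Nominal value at maturity: $108,903 × (1 + 5.9%)^3 ≈ $129,338.47.
Price-level factor over 3 years: 1.0367 × 1.0122 × 1.067 ≈ 1.1196540386.
The maturity value deflated by that factor is the answer in today's purchasing power.

$115,516.46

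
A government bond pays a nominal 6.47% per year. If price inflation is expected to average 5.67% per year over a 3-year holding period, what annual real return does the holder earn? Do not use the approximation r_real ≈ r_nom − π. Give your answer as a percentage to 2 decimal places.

0.76%

With constant rates the annual real return is the same each year: (1+6.47%)/(1+5.67%) − 1 = 0.00757.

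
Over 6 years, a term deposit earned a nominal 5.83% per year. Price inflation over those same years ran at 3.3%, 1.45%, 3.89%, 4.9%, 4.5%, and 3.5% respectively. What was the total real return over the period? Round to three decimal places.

13.735%

Cumulative inflation factor: 1.033 × 1.0145 × 1.0389 × 1.049 × 1.045 × 1.035 ≈ 1.23526.
Nominal growth factor: 1.40492. Real growth factor = 1.40492 / 1.23526 ≈ 1.13735.
Total real return ≈ 13.7351%.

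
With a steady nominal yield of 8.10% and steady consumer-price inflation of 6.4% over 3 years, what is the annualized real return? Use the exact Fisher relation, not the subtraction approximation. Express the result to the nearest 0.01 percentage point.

1.60%

With constant rates the annual real return is the same each year: (1+8.10%)/(1+6.4%) − 1 = 0.01598.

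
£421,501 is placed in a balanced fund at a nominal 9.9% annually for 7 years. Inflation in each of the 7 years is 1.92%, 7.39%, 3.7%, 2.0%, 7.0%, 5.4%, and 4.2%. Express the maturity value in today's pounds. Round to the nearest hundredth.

Nominal value at maturity: £421,501 × (1 + 9.9%)^7 ≈ £816,173.44.
Price-level factor over 7 years: 1.0192 × 1.0739 × 1.037 × 1.020 × 1.070 × 1.054 × 1.042 ≈ 1.3604866766.
Dividing the nominal maturity value by the price-level factor gives the value in today's money.

£599,912.85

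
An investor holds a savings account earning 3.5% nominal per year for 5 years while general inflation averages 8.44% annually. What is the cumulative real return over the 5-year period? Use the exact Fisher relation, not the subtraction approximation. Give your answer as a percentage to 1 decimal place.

-20.8%

The annual real rate is (1+3.5%)/(1+8.44%) − 1 = -4.5555%.
Compounded over 5 years: (1 + -0.045555)^5 − 1 ≈ -0.20795.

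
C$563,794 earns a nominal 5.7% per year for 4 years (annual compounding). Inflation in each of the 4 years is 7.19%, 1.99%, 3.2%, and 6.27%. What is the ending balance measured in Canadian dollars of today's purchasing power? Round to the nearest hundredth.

Nominal value at maturity: C$563,794 × (1 + 5.7%)^4 ≈ C$703,753.23.
Price-level factor over 4 years: 1.0719 × 1.0199 × 1.032 × 1.0627 ≈ 1.1989532260.
Dividing the nominal maturity value by the price-level factor gives the value in today's money.

C$586,973.05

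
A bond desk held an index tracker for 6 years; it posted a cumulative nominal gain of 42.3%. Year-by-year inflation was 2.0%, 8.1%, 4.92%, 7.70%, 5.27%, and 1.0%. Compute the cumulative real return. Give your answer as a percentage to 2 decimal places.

7.42%

Cumulative inflation factor: 1.020 × 1.081 × 1.0492 × 1.0770 × 1.0527 × 1.010 ≈ 1.32473.
Nominal growth factor: 1.42300. Real growth factor = 1.42300 / 1.32473 ≈ 1.07418.
Total real return ≈ 7.4185%.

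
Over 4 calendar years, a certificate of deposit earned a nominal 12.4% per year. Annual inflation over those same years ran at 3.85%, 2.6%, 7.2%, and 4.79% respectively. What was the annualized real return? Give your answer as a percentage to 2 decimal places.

Cumulative inflation factor: 1.0385 × 1.026 × 1.072 × 1.0479 ≈ 1.19693.
Nominal growth factor: 1.59612. Real growth factor = 1.59612 / 1.19693 ≈ 1.33351.
Annualized: 1.33351^(1/4) − 1 ≈ 0.07461.

7.46%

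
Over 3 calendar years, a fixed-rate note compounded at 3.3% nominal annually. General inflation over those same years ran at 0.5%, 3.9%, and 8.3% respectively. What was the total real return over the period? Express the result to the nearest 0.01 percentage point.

-2.53%

Cumulative inflation factor: 1.005 × 1.039 × 1.083 ≈ 1.13086.
Nominal growth factor: 1.10230. Real growth factor = 1.10230 / 1.13086 ≈ 0.97474.
Total real return ≈ -2.5255%.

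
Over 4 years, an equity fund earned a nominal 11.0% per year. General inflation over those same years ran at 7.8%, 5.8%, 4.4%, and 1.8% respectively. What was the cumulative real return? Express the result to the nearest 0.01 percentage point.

Cumulative inflation factor: 1.078 × 1.058 × 1.044 × 1.018 ≈ 1.21214.
Nominal growth factor: 1.51807. Real growth factor = 1.51807 / 1.21214 ≈ 1.25239.
Total real return ≈ 25.2389%.

25.24%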